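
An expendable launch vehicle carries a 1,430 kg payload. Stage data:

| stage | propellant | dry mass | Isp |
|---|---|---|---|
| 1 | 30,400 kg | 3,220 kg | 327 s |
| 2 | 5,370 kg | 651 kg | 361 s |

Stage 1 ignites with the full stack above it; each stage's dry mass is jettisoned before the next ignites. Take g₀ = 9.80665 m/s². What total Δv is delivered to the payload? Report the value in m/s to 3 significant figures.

Δv ≈ 8840 m/s

Ignition mass of stage 1 = 30,400+3,220 + 5,370+651 + 1,430 = 41,071 kg.
Stage 1: m₀ = 41,071 kg, m_f = 41,071 − 30,400 = 10,671 kg; Δv = 327×9.80665×ln(3.849) = 3206.8×1.3478 ≈ 4322 m/s.
Stage 2: m₀ = 7,451 kg, m_f = 7,451 − 5,370 = 2,081 kg; Δv = 361×9.80665×ln(3.58) = 3540.2×1.2755 ≈ 4516 m/s.
Total Δv = 4322 + 4516 = 8838 m/s.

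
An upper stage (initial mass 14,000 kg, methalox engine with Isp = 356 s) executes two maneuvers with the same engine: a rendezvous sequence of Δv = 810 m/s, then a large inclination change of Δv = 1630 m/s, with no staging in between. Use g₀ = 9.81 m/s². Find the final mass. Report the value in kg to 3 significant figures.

v_e = Isp · g₀ = 356 × 9.81 = 3492.4 m/s.
After the first burn: m = 14000 × exp(−810/3492.4) = 14000 × 0.79300 = 11,102 kg.
After the second burn: m = 11,102 × exp(−1630/3492.4) = 11,102 × 0.62705 = 6,961.51 kg.

final mass ≈ 6960 kg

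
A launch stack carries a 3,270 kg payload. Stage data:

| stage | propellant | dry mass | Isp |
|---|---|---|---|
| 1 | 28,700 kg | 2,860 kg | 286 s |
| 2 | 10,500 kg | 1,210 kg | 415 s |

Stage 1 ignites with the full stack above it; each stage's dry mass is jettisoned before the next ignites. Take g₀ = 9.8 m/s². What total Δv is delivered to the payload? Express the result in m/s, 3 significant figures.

Ignition mass of stage 1 = 28,700+2,860 + 10,500+1,210 + 3,270 = 46,540 kg.
Stage 1: m₀ = 46,540 kg, m_f = 46,540 − 28,700 = 17,840 kg; Δv = 286×9.8×ln(2.609) = 2802.8×0.9589 ≈ 2688 m/s.
Stage 2: m₀ = 14,980 kg, m_f = 14,980 − 10,500 = 4,480 kg; Δv = 415×9.8×ln(3.344) = 4067.0×1.2071 ≈ 4909 m/s.
Total Δv = 2688 + 4909 = 7597 m/s.

Δv ≈ 7600 m/s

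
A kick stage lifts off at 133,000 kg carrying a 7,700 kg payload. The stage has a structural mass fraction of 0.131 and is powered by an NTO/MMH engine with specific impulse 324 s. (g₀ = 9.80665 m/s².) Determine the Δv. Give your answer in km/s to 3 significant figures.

Δv ≈ 5.43 km/s

Stage wet mass = m₀ − payload = 133,000 − 7,700 = 125,300 kg.
Stage dry mass = ε × stage wet mass = 0.131 × 125,300 = 16,414.3 kg.
Burnout mass m_f = stage dry + payload = 16,414.3 + 7,700 = 24,114.3 kg.
v_e = Isp · g₀ = 324 × 9.80665 = 3177.4 m/s.
By the Tsiolkovsky rocket equation, Δv = v_e · ln(133,000/24,114.3) = 3177.4 × ln(5.515) = 3177.4 × 1.7075 ≈ 5425 m/s.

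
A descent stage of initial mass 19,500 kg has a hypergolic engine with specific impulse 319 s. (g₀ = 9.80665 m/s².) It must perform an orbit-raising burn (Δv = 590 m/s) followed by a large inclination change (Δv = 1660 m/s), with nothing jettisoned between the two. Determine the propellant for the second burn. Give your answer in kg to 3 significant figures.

v_e = Isp · g₀ = 319 × 9.80665 = 3128.3 m/s.
After the first burn: m = 19500 × exp(−590/3128.3) = 19500 × 0.82812 = 16,148.3 kg.
After the second burn: m = 16,148.3 × exp(−1660/3128.3) = 16,148.3 × 0.58823 = 9,498.91 kg.
Second-burn propellant = 16,148.3 − 9,498.91 = 6,649.39 kg.

propellant for the second burn ≈ 6650 kg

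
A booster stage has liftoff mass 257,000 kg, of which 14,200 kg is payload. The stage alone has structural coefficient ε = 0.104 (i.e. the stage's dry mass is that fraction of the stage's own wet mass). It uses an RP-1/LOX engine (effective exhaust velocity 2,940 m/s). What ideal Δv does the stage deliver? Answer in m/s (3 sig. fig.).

Δv ≈ 5510 m/s

Stage wet mass = m₀ − payload = 257,000 − 14,200 = 242,800 kg.
Stage dry mass = ε × stage wet mass = 0.104 × 242,800 = 25,251.2 kg.
Burnout mass m_f = stage dry + payload = 25,251.2 + 14,200 = 39,451.2 kg.
By the Tsiolkovsky rocket equation, Δv = v_e · ln(257,000/39,451.2) = 2940.0 × ln(6.514) = 2940.0 × 1.8740 ≈ 5510 m/s.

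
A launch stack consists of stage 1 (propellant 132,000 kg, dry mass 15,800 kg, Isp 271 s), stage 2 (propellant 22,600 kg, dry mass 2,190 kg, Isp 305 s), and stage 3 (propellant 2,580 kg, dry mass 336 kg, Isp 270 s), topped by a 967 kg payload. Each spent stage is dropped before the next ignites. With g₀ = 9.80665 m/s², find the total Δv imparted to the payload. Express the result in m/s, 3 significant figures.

Ignition mass of stage 1 = 132,000+15,800 + 22,600+2,190 + 2,580+336 + 967 = 176,473 kg.
Stage 1: m₀ = 176,473 kg, m_f = 176,473 − 132,000 = 44,473 kg; Δv = 271×9.80665×ln(3.968) = 2657.6×1.3783 ≈ 3663 m/s.
Stage 2: m₀ = 28,673 kg, m_f = 28,673 − 22,600 = 6,073 kg; Δv = 305×9.80665×ln(4.721) = 2991.0×1.5521 ≈ 4642 m/s.
Stage 3: m₀ = 3,883 kg, m_f = 3,883 − 2,580 = 1,303 kg; Δv = 270×9.80665×ln(2.98) = 2647.8×1.0919 ≈ 2891 m/s.
Total Δv = 3663 + 4642 + 2891 = 11196 m/s.

Δv ≈ 11200 m/s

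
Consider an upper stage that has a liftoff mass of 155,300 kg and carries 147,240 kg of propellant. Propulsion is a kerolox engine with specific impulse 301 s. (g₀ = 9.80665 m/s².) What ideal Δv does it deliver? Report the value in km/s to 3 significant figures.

Δv ≈ 8.73 km/s

v_e = Isp · g₀ = 301 × 9.80665 = 2951.8 m/s.
m_f = m₀ − m_prop = 155,300 − 147,240 = 8,060 kg.
From the ideal rocket equation, Δv = v_e · ln(m₀/m_f) = 2951.8 × ln(19.27) = 2951.8 × 2.9584 ≈ 8732.7 m/s.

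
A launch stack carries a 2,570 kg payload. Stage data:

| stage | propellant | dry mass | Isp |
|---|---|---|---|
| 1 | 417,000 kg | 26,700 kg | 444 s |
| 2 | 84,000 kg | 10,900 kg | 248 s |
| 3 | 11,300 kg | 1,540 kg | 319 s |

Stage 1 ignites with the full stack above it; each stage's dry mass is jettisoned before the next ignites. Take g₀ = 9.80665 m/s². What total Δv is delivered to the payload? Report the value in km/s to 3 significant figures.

Δv ≈ 13.7 km/s

Ignition mass of stage 1 = 417,000+26,700 + 84,000+10,900 + 11,300+1,540 + 2,570 = 554,010 kg.
Stage 1: m₀ = 554,010 kg, m_f = 554,010 − 417,000 = 137,010 kg; Δv = 444×9.80665×ln(4.044) = 4354.2×1.3971 ≈ 6083 m/s.
Stage 2: m₀ = 110,310 kg, m_f = 110,310 − 84,000 = 26,310 kg; Δv = 248×9.80665×ln(4.193) = 2432.0×1.4333 ≈ 3486 m/s.
Stage 3: m₀ = 15,410 kg, m_f = 15,410 − 11,300 = 4,110 kg; Δv = 319×9.80665×ln(3.749) = 3128.3×1.3216 ≈ 4134 m/s.
Total Δv = 6083 + 3486 + 4134 = 13703 m/s.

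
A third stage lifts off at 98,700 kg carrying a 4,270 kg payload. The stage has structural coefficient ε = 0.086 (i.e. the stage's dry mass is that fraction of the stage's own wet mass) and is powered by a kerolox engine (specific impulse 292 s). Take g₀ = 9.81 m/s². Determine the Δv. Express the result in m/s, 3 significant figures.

Stage wet mass = m₀ − payload = 98,700 − 4,270 = 94,430 kg.
Stage dry mass = ε × stage wet mass = 0.086 × 94,430 = 8,120.98 kg.
Burnout mass m_f = stage dry + payload = 8,120.98 + 4,270 = 12,390.98 kg.
v_e = Isp · g₀ = 292 × 9.81 = 2864.5 m/s.
From the ideal rocket equation, Δv = v_e · ln(98,700/12,390.98) = 2864.5 × ln(7.965) = 2864.5 × 2.0751 ≈ 5944 m/s.

Δv ≈ 5940 m/s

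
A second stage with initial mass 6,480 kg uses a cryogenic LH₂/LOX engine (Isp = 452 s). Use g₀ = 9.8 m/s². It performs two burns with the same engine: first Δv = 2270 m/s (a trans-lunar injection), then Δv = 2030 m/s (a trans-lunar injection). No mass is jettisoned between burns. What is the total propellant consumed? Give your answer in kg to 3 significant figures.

v_e = Isp · g₀ = 452 × 9.8 = 4429.6 m/s.
After the first burn: m = 6480 × exp(−2270/4429.6) = 6480 × 0.59902 = 3,881.65 kg.
After the second burn: m = 3,881.65 × exp(−2030/4429.6) = 3,881.65 × 0.63237 = 2,454.64 kg.
Total propellant = m₀ − m_final = 6480 − 2,454.64 = 4,025.36 kg.

total propellant consumed ≈ 4030 kg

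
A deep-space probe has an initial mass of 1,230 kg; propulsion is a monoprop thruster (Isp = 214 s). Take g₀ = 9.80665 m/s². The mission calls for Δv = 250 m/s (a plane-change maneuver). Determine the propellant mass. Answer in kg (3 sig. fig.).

v_e = Isp · g₀ = 214 × 9.80665 = 2098.6 m/s.
From the ideal rocket equation, m₀/m_f = exp(Δv / v_e) = exp(250 / 2098.6) = exp(0.1191) = 1.1265.
m_f = 1,230 / 1.1265 = 1,091.88 kg, so propellant = m₀ − m_f = 1,230 − 1,091.88 = 138.12 kg.

propellant mass ≈ 138 kg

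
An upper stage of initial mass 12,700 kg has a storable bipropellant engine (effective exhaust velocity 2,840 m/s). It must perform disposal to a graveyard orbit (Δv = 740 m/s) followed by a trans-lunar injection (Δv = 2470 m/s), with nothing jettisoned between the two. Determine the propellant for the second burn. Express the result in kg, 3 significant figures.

After the first burn: m = 12700 × exp(−740/2840.0) = 12700 × 0.77062 = 9,786.87 kg.
After the second burn: m = 9,786.87 × exp(−2470/2840.0) = 9,786.87 × 0.41907 = 4,101.38 kg.
Second-burn propellant = 9,786.87 − 4,101.38 = 5,685.49 kg.

propellant for the second burn ≈ 5690 kg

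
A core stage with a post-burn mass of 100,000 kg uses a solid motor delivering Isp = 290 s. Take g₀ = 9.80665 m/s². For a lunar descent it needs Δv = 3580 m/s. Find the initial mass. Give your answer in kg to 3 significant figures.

v_e = Isp · g₀ = 290 × 9.80665 = 2843.9 m/s.
m₀/m_f = exp(Δv / v_e) = exp(3580 / 2843.9) = exp(1.2588) = 3.5213.
m₀ = m_f × 3.5213 = 100,000 × 3.5213 = 352,130 kg.

initial mass ≈ 352000 kg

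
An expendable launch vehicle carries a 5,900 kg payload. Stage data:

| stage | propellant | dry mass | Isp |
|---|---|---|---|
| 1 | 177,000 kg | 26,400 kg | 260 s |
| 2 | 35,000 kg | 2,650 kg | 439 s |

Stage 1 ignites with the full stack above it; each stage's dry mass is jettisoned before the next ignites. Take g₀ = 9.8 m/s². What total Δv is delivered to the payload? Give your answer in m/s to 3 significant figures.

Δv ≈ 10200 m/s

Ignition mass of stage 1 = 177,000+26,400 + 35,000+2,650 + 5,900 = 246,950 kg.
Stage 1: m₀ = 246,950 kg, m_f = 246,950 − 177,000 = 69,950 kg; Δv = 260×9.8×ln(3.53) = 2548.0×1.2614 ≈ 3214 m/s.
Stage 2: m₀ = 43,550 kg, m_f = 43,550 − 35,000 = 8,550 kg; Δv = 439×9.8×ln(5.094) = 4302.2×1.6280 ≈ 7004 m/s.
Total Δv = 3214 + 7004 = 10218 m/s.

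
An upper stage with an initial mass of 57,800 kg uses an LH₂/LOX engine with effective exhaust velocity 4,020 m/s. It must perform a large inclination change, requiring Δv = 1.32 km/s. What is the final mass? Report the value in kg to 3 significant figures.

final mass ≈ 41600 kg

m₀/m_f = exp(Δv / v_e) = exp(1320 / 4020.0) = exp(0.3284) = 1.3887.
m_f = m₀ / 1.3887 = 57,800 / 1.3887 = 41,621.7 kg.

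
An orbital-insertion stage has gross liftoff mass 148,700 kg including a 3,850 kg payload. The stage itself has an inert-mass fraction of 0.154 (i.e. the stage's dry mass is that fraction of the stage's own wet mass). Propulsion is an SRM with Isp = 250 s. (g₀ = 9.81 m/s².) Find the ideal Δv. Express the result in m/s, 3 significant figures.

Stage wet mass = m₀ − payload = 148,700 − 3,850 = 144,850 kg.
Stage dry mass = ε × stage wet mass = 0.154 × 144,850 = 22,306.9 kg.
Burnout mass m_f = stage dry + payload = 22,306.9 + 3,850 = 26,156.9 kg.
v_e = Isp · g₀ = 250 × 9.81 = 2452.5 m/s.
Δv = v_e · ln(148,700/26,156.9) = 2452.5 × ln(5.685) = 2452.5 × 1.7378 ≈ 4262 m/s.

Δv ≈ 4260 m/s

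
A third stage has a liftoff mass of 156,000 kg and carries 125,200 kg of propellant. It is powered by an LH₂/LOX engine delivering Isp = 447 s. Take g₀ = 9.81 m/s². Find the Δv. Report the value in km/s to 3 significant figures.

v_e = Isp · g₀ = 447 × 9.81 = 4385.1 m/s.
m_f = m₀ − m_prop = 156,000 − 125,200 = 30,800 kg.
Using Δv = v_e ln(m₀/m_f): Δv = v_e · ln(m₀/m_f) = 4385.1 × ln(5.065) = 4385.1 × 1.6223 ≈ 7114.1 m/s.

Δv ≈ 7.11 km/s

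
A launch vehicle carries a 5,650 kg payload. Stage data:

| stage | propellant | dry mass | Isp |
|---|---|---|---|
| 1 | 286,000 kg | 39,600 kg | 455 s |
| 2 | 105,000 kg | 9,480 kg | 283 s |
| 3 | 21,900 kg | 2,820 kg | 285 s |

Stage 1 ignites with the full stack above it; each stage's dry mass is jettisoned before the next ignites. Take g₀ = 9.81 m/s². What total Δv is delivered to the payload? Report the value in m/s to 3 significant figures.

Ignition mass of stage 1 = 286,000+39,600 + 105,000+9,480 + 21,900+2,820 + 5,650 = 470,450 kg.
Stage 1: m₀ = 470,450 kg, m_f = 470,450 − 286,000 = 184,450 kg; Δv = 455×9.81×ln(2.551) = 4463.6×0.9363 ≈ 4179 m/s.
Stage 2: m₀ = 144,850 kg, m_f = 144,850 − 105,000 = 39,850 kg; Δv = 283×9.81×ln(3.635) = 2776.2×1.2906 ≈ 3583 m/s.
Stage 3: m₀ = 30,370 kg, m_f = 30,370 − 21,900 = 8,470 kg; Δv = 285×9.81×ln(3.586) = 2795.9×1.2769 ≈ 3570 m/s.
Total Δv = 4179 + 3583 + 3570 = 11332 m/s.

Δv ≈ 11300 m/s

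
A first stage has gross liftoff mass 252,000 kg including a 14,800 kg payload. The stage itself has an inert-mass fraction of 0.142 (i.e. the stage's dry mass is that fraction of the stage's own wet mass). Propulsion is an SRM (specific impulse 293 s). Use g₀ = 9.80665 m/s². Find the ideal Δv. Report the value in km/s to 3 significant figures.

Δv ≈ 4.74 km/s

Stage wet mass = m₀ − payload = 252,000 − 14,800 = 237,200 kg.
Stage dry mass = ε × stage wet mass = 0.142 × 237,200 = 33,682.4 kg.
Burnout mass m_f = stage dry + payload = 33,682.4 + 14,800 = 48,482.4 kg.
v_e = Isp · g₀ = 293 × 9.80665 = 2873.3 m/s.
Δv = v_e · ln(252,000/48,482.4) = 2873.3 × ln(5.198) = 2873.3 × 1.6482 ≈ 4736 m/s.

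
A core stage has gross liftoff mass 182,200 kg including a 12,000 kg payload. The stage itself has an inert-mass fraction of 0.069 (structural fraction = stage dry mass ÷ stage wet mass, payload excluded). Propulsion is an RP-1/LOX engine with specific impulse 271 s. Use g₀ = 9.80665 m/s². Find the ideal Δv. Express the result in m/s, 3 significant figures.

Stage wet mass = m₀ − payload = 182,200 − 12,000 = 170,200 kg.
Stage dry mass = ε × stage wet mass = 0.069 × 170,200 = 11,743.8 kg.
Burnout mass m_f = stage dry + payload = 11,743.8 + 12,000 = 23,743.8 kg.
v_e = Isp · g₀ = 271 × 9.80665 = 2657.6 m/s.
Using Δv = v_e ln(m₀/m_f): Δv = v_e · ln(182,200/23,743.8) = 2657.6 × ln(7.674) = 2657.6 × 2.0378 ≈ 5416 m/s.

Δv ≈ 5420 m/s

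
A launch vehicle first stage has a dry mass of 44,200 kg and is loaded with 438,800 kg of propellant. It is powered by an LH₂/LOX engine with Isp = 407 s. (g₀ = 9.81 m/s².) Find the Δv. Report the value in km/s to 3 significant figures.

Δv ≈ 9.55 km/s

v_e = Isp · g₀ = 407 × 9.81 = 3992.7 m/s.
m₀ = m_dry + m_prop = 44,200 + 438,800 = 483,000 kg.
From the ideal rocket equation, Δv = v_e · ln(m₀/m_f) = 3992.7 × ln(10.93) = 3992.7 × 2.3913 ≈ 9547.6 m/s.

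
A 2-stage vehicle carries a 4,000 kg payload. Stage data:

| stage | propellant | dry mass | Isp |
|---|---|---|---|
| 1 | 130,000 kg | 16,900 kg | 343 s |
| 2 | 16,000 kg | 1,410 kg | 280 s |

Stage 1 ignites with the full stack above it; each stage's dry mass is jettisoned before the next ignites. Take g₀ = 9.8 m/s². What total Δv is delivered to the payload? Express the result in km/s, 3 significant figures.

Δv ≈ 8.75 km/s

Ignition mass of stage 1 = 130,000+16,900 + 16,000+1,410 + 4,000 = 168,310 kg.
Stage 1: m₀ = 168,310 kg, m_f = 168,310 − 130,000 = 38,310 kg; Δv = 343×9.8×ln(4.393) = 3361.4×1.4801 ≈ 4975 m/s.
Stage 2: m₀ = 21,410 kg, m_f = 21,410 − 16,000 = 5,410 kg; Δv = 280×9.8×ln(3.957) = 2744.0×1.3756 ≈ 3775 m/s.
Total Δv = 4975 + 3775 = 8750 m/s.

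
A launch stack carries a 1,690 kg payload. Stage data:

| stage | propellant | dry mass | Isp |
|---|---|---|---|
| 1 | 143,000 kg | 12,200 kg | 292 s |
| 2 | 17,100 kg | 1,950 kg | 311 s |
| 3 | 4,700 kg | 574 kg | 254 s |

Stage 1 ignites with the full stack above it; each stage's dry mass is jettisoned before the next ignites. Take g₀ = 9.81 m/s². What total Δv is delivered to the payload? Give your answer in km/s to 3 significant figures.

Ignition mass of stage 1 = 143,000+12,200 + 17,100+1,950 + 4,700+574 + 1,690 = 181,214 kg.
Stage 1: m₀ = 181,214 kg, m_f = 181,214 − 143,000 = 38,214 kg; Δv = 292×9.81×ln(4.742) = 2864.5×1.5565 ≈ 4459 m/s.
Stage 2: m₀ = 26,014 kg, m_f = 26,014 − 17,100 = 8,914 kg; Δv = 311×9.81×ln(2.918) = 3050.9×1.0710 ≈ 3268 m/s.
Stage 3: m₀ = 6,964 kg, m_f = 6,964 − 4,700 = 2,264 kg; Δv = 254×9.81×ln(3.076) = 2491.7×1.1236 ≈ 2800 m/s.
Total Δv = 4459 + 3268 + 2800 = 10527 m/s.

Δv ≈ 10.5 km/s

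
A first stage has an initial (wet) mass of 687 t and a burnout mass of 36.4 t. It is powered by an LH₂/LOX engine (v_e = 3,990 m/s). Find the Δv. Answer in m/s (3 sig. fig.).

Δv = v_e · ln(m₀/m_f) = 3990.0 × ln(18.87) = 3990.0 × 2.9378 ≈ 11721.7 m/s.

Δv ≈ 11700 m/s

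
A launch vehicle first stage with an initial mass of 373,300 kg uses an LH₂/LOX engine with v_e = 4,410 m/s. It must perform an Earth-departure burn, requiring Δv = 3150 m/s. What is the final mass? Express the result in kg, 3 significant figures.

By the Tsiolkovsky rocket equation, m₀/m_f = exp(Δv / v_e) = exp(3150 / 4410.0) = exp(0.7143) = 2.0427.
m_f = m₀ / 2.0427 = 373,300 / 2.0427 = 182,748 kg.

final mass ≈ 183000 kg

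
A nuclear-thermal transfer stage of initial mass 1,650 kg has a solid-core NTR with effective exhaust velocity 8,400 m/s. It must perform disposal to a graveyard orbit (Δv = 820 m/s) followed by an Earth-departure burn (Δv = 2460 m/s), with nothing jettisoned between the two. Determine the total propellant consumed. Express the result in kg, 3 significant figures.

After the first burn: m = 1650 × exp(−820/8400.0) = 1650 × 0.90699 = 1,496.53 kg.
After the second burn: m = 1,496.53 × exp(−2460/8400.0) = 1,496.53 × 0.74613 = 1,116.61 kg.
Total propellant = m₀ − m_final = 1650 − 1,116.61 = 533.39 kg.

total propellant consumed ≈ 533 kg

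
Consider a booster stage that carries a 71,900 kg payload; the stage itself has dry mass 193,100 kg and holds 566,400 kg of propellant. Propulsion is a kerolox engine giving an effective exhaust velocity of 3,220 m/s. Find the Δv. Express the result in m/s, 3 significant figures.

Δv ≈ 3680 m/s

m₀ = payload + dry + propellant = 71,900 + 193,100 + 566,400 = 831,400 kg.
m_f = payload + dry = 71,900 + 193,100 = 265,000 kg.
Δv = v_e · ln(m₀/m_f) = 3220.0 × ln(3.137) = 3220.0 × 1.1434 ≈ 3681.7 m/s.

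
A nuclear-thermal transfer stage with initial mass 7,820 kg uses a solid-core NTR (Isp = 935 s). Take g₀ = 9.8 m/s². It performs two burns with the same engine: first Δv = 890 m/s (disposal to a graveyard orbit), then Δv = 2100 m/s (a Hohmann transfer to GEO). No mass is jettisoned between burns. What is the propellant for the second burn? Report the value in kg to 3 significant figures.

propellant for the second burn ≈ 1450 kg

v_e = Isp · g₀ = 935 × 9.8 = 9163.0 m/s.
After the first burn: m = 7820 × exp(−890/9163.0) = 7820 × 0.90744 = 7,096.18 kg.
After the second burn: m = 7,096.18 × exp(−2100/9163.0) = 7,096.18 × 0.79518 = 5,642.74 kg.
Second-burn propellant = 7,096.18 − 5,642.74 = 1,453.44 kg.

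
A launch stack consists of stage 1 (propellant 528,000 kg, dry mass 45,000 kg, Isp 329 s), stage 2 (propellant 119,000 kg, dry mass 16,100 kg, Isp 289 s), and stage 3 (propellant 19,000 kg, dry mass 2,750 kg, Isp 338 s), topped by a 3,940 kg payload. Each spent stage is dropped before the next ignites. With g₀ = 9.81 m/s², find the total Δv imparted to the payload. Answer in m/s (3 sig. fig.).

Ignition mass of stage 1 = 528,000+45,000 + 119,000+16,100 + 19,000+2,750 + 3,940 = 733,790 kg.
Stage 1: m₀ = 733,790 kg, m_f = 733,790 − 528,000 = 205,790 kg; Δv = 329×9.81×ln(3.566) = 3227.5×1.2714 ≈ 4103 m/s.
Stage 2: m₀ = 160,790 kg, m_f = 160,790 − 119,000 = 41,790 kg; Δv = 289×9.81×ln(3.848) = 2835.1×1.3474 ≈ 3820 m/s.
Stage 3: m₀ = 25,690 kg, m_f = 25,690 − 19,000 = 6,690 kg; Δv = 338×9.81×ln(3.84) = 3315.8×1.3455 ≈ 4461 m/s.
Total Δv = 4103 + 3820 + 4461 = 12384 m/s.

Δv ≈ 12400 m/s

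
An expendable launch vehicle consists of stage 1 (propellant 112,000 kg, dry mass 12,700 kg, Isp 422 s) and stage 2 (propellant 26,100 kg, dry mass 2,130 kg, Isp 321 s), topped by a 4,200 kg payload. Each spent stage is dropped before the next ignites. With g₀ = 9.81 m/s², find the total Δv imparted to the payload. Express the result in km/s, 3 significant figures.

Ignition mass of stage 1 = 112,000+12,700 + 26,100+2,130 + 4,200 = 157,130 kg.
Stage 1: m₀ = 157,130 kg, m_f = 157,130 − 112,000 = 45,130 kg; Δv = 422×9.81×ln(3.482) = 4139.8×1.2475 ≈ 5165 m/s.
Stage 2: m₀ = 32,430 kg, m_f = 32,430 − 26,100 = 6,330 kg; Δv = 321×9.81×ln(5.123) = 3149.0×1.6338 ≈ 5145 m/s.
Total Δv = 5165 + 5145 = 10310 m/s.

Δv ≈ 10.3 km/s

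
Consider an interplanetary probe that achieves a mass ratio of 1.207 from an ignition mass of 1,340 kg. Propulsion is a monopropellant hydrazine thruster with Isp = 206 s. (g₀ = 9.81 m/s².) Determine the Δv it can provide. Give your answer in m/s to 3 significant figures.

v_e = Isp · g₀ = 206 × 9.81 = 2020.9 m/s.
Rocket equation: Δv = v_e · ln(1.207) = 2020.9 × 0.1881 ≈ 380.2 m/s.

Δv ≈ 380 m/s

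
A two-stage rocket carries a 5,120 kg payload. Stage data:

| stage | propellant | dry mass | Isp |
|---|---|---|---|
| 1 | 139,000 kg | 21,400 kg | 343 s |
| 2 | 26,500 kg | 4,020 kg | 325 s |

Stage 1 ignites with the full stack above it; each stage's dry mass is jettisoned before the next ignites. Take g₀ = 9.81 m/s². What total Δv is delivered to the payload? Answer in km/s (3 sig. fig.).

Δv ≈ 8.49 km/s

Ignition mass of stage 1 = 139,000+21,400 + 26,500+4,020 + 5,120 = 196,040 kg.
Stage 1: m₀ = 196,040 kg, m_f = 196,040 − 139,000 = 57,040 kg; Δv = 343×9.81×ln(3.437) = 3364.8×1.2346 ≈ 4154 m/s.
Stage 2: m₀ = 35,640 kg, m_f = 35,640 − 26,500 = 9,140 kg; Δv = 325×9.81×ln(3.899) = 3188.2×1.3608 ≈ 4339 m/s.
Total Δv = 4154 + 4339 = 8493 m/s.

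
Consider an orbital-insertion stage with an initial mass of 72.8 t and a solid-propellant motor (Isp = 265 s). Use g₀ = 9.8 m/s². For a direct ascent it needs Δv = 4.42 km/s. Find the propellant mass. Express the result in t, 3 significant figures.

propellant mass ≈ 59.5 t

v_e = Isp · g₀ = 265 × 9.8 = 2597.0 m/s.
Rocket equation: m₀/m_f = exp(Δv / v_e) = exp(4420 / 2597.0) = exp(1.7020) = 5.4847.
m_f = 72.8 / 5.4847 = 13.2733 t, so propellant = m₀ − m_f = 72.8 − 13.2733 = 59.5267 t.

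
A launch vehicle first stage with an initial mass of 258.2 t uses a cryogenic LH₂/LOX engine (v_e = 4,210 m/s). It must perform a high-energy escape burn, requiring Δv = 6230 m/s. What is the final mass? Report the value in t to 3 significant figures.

final mass ≈ 58.8 t

m₀/m_f = exp(Δv / v_e) = exp(6230 / 4210.0) = exp(1.4798) = 4.3921.
m_f = m₀ / 4.3921 = 258.2 / 4.3921 = 58.7874 t.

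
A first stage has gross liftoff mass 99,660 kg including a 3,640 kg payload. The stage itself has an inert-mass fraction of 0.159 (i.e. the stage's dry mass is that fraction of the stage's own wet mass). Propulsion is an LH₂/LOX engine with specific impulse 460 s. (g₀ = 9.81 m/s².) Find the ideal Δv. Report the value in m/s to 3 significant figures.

Δv ≈ 7500 m/s

Stage wet mass = m₀ − payload = 99,660 − 3,640 = 96,020 kg.
Stage dry mass = ε × stage wet mass = 0.159 × 96,020 = 15,267.2 kg.
Burnout mass m_f = stage dry + payload = 15,267.2 + 3,640 = 18,907.2 kg.
v_e = Isp · g₀ = 460 × 9.81 = 4512.6 m/s.
Δv = v_e · ln(99,660/18,907.2) = 4512.6 × ln(5.271) = 4512.6 × 1.6622 ≈ 7501 m/s.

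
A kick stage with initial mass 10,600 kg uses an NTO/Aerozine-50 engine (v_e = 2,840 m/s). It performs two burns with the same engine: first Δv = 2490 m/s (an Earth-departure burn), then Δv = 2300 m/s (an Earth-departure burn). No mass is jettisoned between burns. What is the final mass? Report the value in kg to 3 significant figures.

After the first burn: m = 10600 × exp(−2490/2840.0) = 10600 × 0.41613 = 4,410.98 kg.
After the second burn: m = 4,410.98 × exp(−2300/2840.0) = 4,410.98 × 0.44492 = 1,962.53 kg.

final mass ≈ 1960 kg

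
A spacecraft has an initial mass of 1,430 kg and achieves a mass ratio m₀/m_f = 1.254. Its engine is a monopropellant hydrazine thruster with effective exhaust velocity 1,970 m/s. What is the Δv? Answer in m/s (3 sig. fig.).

Δv ≈ 446 m/s

By the Tsiolkovsky rocket equation, Δv = v_e · ln(1.254) = 1970.0 × 0.2263 ≈ 445.9 m/s.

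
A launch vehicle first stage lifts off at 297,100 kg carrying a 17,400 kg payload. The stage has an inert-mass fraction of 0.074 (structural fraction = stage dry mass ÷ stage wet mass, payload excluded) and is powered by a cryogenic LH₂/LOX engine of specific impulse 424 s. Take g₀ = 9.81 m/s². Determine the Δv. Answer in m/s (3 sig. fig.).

Stage wet mass = m₀ − payload = 297,100 − 17,400 = 279,700 kg.
Stage dry mass = ε × stage wet mass = 0.074 × 279,700 = 20,697.8 kg.
Burnout mass m_f = stage dry + payload = 20,697.8 + 17,400 = 38,097.8 kg.
v_e = Isp · g₀ = 424 × 9.81 = 4159.4 m/s.
By the Tsiolkovsky rocket equation, Δv = v_e · ln(297,100/38,097.8) = 4159.4 × ln(7.798) = 4159.4 × 2.0539 ≈ 8543 m/s.

Δv ≈ 8540 m/s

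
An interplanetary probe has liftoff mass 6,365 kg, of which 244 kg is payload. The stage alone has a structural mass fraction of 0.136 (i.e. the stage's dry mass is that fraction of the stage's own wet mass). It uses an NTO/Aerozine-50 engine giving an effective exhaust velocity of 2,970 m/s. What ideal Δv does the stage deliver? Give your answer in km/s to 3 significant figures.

Δv ≈ 5.28 km/s

Stage wet mass = m₀ − payload = 6,365 − 244 = 6,121 kg.
Stage dry mass = ε × stage wet mass = 0.136 × 6,121 = 832.456 kg.
Burnout mass m_f = stage dry + payload = 832.456 + 244 = 1,076.456 kg.
From the ideal rocket equation, Δv = v_e · ln(6,365/1,076.456) = 2970.0 × ln(5.913) = 2970.0 × 1.7771 ≈ 5278 m/s.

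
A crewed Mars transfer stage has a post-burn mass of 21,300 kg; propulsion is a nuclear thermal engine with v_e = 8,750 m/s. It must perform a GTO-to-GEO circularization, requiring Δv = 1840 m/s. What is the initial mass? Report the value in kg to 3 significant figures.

initial mass ≈ 26300 kg

Using Δv = v_e ln(m₀/m_f): m₀/m_f = exp(Δv / v_e) = exp(1840 / 8750.0) = exp(0.2103) = 1.2340.
m₀ = m_f × 1.2340 = 21,300 × 1.2340 = 26,284.2 kg.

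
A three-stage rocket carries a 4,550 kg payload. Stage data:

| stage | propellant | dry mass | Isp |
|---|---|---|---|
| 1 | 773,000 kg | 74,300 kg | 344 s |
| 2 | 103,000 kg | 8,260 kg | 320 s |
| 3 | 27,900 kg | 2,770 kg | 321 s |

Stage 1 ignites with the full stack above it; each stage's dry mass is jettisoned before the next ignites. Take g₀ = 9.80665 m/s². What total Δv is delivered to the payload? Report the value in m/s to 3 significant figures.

Ignition mass of stage 1 = 773,000+74,300 + 103,000+8,260 + 27,900+2,770 + 4,550 = 993,780 kg.
Stage 1: m₀ = 993,780 kg, m_f = 993,780 − 773,000 = 220,780 kg; Δv = 344×9.80665×ln(4.501) = 3373.5×1.5043 ≈ 5075 m/s.
Stage 2: m₀ = 146,480 kg, m_f = 146,480 − 103,000 = 43,480 kg; Δv = 320×9.80665×ln(3.369) = 3138.1×1.2146 ≈ 3812 m/s.
Stage 3: m₀ = 35,220 kg, m_f = 35,220 − 27,900 = 7,320 kg; Δv = 321×9.80665×ln(4.811) = 3147.9×1.5710 ≈ 4945 m/s.
Total Δv = 5075 + 3812 + 4945 = 13832 m/s.

Δv ≈ 13800 m/s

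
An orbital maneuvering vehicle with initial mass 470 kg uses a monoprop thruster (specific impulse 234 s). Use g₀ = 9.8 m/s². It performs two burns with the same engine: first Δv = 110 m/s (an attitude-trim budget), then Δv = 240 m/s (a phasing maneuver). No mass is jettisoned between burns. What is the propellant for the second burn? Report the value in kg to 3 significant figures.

v_e = Isp · g₀ = 234 × 9.8 = 2293.2 m/s.
After the first burn: m = 470 × exp(−110/2293.2) = 470 × 0.95316 = 447.985 kg.
After the second burn: m = 447.985 × exp(−240/2293.2) = 447.985 × 0.90063 = 403.469 kg.
Second-burn propellant = 447.985 − 403.469 = 44.516 kg.

propellant for the second burn ≈ 44.5 kg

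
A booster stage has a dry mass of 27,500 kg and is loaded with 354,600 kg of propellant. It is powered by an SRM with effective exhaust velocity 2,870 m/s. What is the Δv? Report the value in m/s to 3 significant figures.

m₀ = m_dry + m_prop = 27,500 + 354,600 = 382,100 kg.
Using Δv = v_e ln(m₀/m_f): Δv = v_e · ln(m₀/m_f) = 2870.0 × ln(13.89) = 2870.0 × 2.6315 ≈ 7552.4 m/s.

Δv ≈ 7550 m/s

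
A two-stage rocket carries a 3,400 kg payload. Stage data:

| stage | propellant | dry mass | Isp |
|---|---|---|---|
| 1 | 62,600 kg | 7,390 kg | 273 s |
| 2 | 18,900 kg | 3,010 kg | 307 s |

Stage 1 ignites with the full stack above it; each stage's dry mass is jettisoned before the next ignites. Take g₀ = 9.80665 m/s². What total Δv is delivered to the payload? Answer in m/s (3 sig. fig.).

Ignition mass of stage 1 = 62,600+7,390 + 18,900+3,010 + 3,400 = 95,300 kg.
Stage 1: m₀ = 95,300 kg, m_f = 95,300 − 62,600 = 32,700 kg; Δv = 273×9.80665×ln(2.914) = 2677.2×1.0697 ≈ 2864 m/s.
Stage 2: m₀ = 25,310 kg, m_f = 25,310 − 18,900 = 6,410 kg; Δv = 307×9.80665×ln(3.949) = 3010.6×1.3733 ≈ 4135 m/s.
Total Δv = 2864 + 4135 = 6999 m/s.

Δv ≈ 7000 m/s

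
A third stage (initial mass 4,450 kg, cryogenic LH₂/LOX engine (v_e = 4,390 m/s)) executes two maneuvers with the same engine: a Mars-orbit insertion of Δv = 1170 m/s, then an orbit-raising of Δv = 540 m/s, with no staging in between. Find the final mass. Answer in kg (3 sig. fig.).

After the first burn: m = 4450 × exp(−1170/4390.0) = 4450 × 0.76604 = 3,408.88 kg.
After the second burn: m = 3,408.88 × exp(−540/4390.0) = 3,408.88 × 0.88426 = 3,014.34 kg.

final mass ≈ 3010 kg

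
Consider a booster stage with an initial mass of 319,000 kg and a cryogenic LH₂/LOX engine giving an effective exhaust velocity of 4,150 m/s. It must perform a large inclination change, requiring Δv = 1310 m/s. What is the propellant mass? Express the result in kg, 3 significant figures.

propellant mass ≈ 86400 kg

Using Δv = v_e ln(m₀/m_f): m₀/m_f = exp(Δv / v_e) = exp(1310 / 4150.0) = exp(0.3157) = 1.3712.
m_f = 319,000 / 1.3712 = 232,643 kg, so propellant = m₀ − m_f = 319,000 − 232,643 = 86,357 kg.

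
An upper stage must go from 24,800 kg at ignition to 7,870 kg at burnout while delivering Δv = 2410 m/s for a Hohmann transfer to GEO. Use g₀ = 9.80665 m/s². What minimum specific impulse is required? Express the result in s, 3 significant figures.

ln(m₀/m_f) = ln(24800/7870) = ln(3.151) = 1.1478.
v_e = Δv / ln(m₀/m_f) = 2410 / 1.1478 = 2099.7 m/s.
Isp = v_e / g₀ = 2099.7 / 9.80665 = 214.1 s.

Isp ≈ 214 s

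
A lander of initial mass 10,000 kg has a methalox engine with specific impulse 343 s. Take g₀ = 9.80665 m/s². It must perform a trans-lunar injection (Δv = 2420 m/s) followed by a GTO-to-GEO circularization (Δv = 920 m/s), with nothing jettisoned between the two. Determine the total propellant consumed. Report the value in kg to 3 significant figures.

v_e = Isp · g₀ = 343 × 9.80665 = 3363.7 m/s.
After the first burn: m = 10000 × exp(−2420/3363.7) = 10000 × 0.48702 = 4,870.2 kg.
After the second burn: m = 4,870.2 × exp(−920/3363.7) = 4,870.2 × 0.76070 = 3,704.76 kg.
Total propellant = m₀ − m_final = 10000 − 3,704.76 = 6,295.24 kg.

total propellant consumed ≈ 6300 kg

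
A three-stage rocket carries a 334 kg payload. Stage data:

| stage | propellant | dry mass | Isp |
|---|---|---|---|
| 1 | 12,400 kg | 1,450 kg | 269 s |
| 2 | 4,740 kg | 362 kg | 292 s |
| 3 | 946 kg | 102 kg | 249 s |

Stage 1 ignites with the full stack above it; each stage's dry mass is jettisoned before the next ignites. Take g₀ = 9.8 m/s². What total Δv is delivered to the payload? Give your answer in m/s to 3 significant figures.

Δv ≈ 9050 m/s

Ignition mass of stage 1 = 12,400+1,450 + 4,740+362 + 946+102 + 334 = 20,334 kg.
Stage 1: m₀ = 20,334 kg, m_f = 20,334 − 12,400 = 7,934 kg; Δv = 269×9.8×ln(2.563) = 2636.2×0.9411 ≈ 2481 m/s.
Stage 2: m₀ = 6,484 kg, m_f = 6,484 − 4,740 = 1,744 kg; Δv = 292×9.8×ln(3.718) = 2861.6×1.3132 ≈ 3758 m/s.
Stage 3: m₀ = 1,382 kg, m_f = 1,382 − 946 = 436 kg; Δv = 249×9.8×ln(3.17) = 2440.2×1.1536 ≈ 2815 m/s.
Total Δv = 2481 + 3758 + 2815 = 9054 m/s.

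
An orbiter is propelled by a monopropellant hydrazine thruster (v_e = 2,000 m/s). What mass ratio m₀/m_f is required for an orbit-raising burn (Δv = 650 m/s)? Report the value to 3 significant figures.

Using Δv = v_e ln(m₀/m_f): m₀/m_f = exp(Δv / v_e) = exp(650 / 2000.0) = exp(0.3250) = 1.3840.

mass ratio ≈ 1.38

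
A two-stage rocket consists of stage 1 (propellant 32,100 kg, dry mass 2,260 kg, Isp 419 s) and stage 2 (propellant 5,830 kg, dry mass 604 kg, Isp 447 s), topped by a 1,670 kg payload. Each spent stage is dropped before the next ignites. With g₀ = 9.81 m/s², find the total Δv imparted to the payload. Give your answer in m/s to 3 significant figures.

Δv ≈ 11400 m/s

Ignition mass of stage 1 = 32,100+2,260 + 5,830+604 + 1,670 = 42,464 kg.
Stage 1: m₀ = 42,464 kg, m_f = 42,464 − 32,100 = 10,364 kg; Δv = 419×9.81×ln(4.097) = 4110.4×1.4103 ≈ 5797 m/s.
Stage 2: m₀ = 8,104 kg, m_f = 8,104 − 5,830 = 2,274 kg; Δv = 447×9.81×ln(3.564) = 4385.1×1.2708 ≈ 5573 m/s.
Total Δv = 5797 + 5573 = 11370 m/s.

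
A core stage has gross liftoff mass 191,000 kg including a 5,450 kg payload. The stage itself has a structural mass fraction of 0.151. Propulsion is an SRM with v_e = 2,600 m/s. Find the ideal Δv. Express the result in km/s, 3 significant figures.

Δv ≈ 4.53 km/s

Stage wet mass = m₀ − payload = 191,000 − 5,450 = 185,550 kg.
Stage dry mass = ε × stage wet mass = 0.151 × 185,550 = 28,018.1 kg.
Burnout mass m_f = stage dry + payload = 28,018.1 + 5,450 = 33,468.1 kg.
Using Δv = v_e ln(m₀/m_f): Δv = v_e · ln(191,000/33,468.1) = 2600.0 × ln(5.707) = 2600.0 × 1.7417 ≈ 4528 m/s.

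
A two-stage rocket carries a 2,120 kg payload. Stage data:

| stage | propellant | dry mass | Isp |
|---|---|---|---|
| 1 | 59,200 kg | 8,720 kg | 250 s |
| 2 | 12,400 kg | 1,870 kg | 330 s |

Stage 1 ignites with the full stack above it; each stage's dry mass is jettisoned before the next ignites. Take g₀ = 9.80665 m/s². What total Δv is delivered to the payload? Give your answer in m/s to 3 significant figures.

Ignition mass of stage 1 = 59,200+8,720 + 12,400+1,870 + 2,120 = 84,310 kg.
Stage 1: m₀ = 84,310 kg, m_f = 84,310 − 59,200 = 25,110 kg; Δv = 250×9.80665×ln(3.358) = 2451.7×1.2112 ≈ 2970 m/s.
Stage 2: m₀ = 16,390 kg, m_f = 16,390 − 12,400 = 3,990 kg; Δv = 330×9.80665×ln(4.108) = 3236.2×1.4129 ≈ 4572 m/s.
Total Δv = 2970 + 4572 = 7542 m/s.

Δv ≈ 7540 m/s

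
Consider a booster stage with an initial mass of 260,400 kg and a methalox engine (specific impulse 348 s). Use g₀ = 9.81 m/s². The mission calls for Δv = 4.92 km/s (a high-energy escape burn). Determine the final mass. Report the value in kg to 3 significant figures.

final mass ≈ 61600 kg

v_e = Isp · g₀ = 348 × 9.81 = 3413.9 m/s.
Using Δv = v_e ln(m₀/m_f): m₀/m_f = exp(Δv / v_e) = exp(4920 / 3413.9) = exp(1.4412) = 4.2257.
m_f = m₀ / 4.2257 = 260,400 / 4.2257 = 61,622.9 kg.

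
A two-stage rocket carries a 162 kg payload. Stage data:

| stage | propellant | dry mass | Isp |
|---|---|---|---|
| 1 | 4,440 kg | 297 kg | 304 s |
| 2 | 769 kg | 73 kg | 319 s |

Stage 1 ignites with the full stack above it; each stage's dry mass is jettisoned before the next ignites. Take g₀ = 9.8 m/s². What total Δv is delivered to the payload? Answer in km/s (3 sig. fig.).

Ignition mass of stage 1 = 4,440+297 + 769+73 + 162 = 5,741 kg.
Stage 1: m₀ = 5,741 kg, m_f = 5,741 − 4,440 = 1,301 kg; Δv = 304×9.8×ln(4.413) = 2979.2×1.4845 ≈ 4423 m/s.
Stage 2: m₀ = 1,004 kg, m_f = 1,004 − 769 = 235 kg; Δv = 319×9.8×ln(4.272) = 3126.2×1.4522 ≈ 4540 m/s.
Total Δv = 4423 + 4540 = 8963 m/s.

Δv ≈ 8.96 km/s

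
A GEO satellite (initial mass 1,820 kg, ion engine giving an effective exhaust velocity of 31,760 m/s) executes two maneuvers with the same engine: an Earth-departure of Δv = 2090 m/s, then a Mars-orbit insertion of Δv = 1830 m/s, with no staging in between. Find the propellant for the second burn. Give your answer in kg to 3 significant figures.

After the first burn: m = 1820 × exp(−2090/31760.0) = 1820 × 0.93631 = 1,704.08 kg.
After the second burn: m = 1,704.08 × exp(−1830/31760.0) = 1,704.08 × 0.94401 = 1,608.67 kg.
Second-burn propellant = 1,704.08 − 1,608.67 = 95.41 kg.

propellant for the second burn ≈ 95.4 kg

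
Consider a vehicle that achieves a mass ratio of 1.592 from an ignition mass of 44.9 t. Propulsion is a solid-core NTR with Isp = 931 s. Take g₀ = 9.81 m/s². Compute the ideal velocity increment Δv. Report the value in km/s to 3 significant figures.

Δv ≈ 4.25 km/s

v_e = Isp · g₀ = 931 × 9.81 = 9133.1 m/s.
From the ideal rocket equation, Δv = v_e · ln(1.592) = 9133.1 × 0.4650 ≈ 4246.8 m/s.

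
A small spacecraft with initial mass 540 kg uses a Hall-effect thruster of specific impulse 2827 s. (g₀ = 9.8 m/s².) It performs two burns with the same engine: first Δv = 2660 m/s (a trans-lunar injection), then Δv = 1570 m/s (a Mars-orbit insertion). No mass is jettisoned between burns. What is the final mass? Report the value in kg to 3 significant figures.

final mass ≈ 464 kg

v_e = Isp · g₀ = 2827 × 9.8 = 27704.6 m/s.
After the first burn: m = 540 × exp(−2660/27704.6) = 540 × 0.90845 = 490.563 kg.
After the second burn: m = 490.563 × exp(−1570/27704.6) = 490.563 × 0.94491 = 463.538 kg.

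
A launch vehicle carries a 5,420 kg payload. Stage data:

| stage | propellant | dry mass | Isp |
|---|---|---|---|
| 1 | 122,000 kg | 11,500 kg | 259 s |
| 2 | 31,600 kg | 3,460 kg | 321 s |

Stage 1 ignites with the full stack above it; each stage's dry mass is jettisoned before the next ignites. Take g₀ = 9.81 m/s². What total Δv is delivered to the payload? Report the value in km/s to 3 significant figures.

Δv ≈ 7.85 km/s

Ignition mass of stage 1 = 122,000+11,500 + 31,600+3,460 + 5,420 = 173,980 kg.
Stage 1: m₀ = 173,980 kg, m_f = 173,980 − 122,000 = 51,980 kg; Δv = 259×9.81×ln(3.347) = 2540.8×1.2081 ≈ 3069 m/s.
Stage 2: m₀ = 40,480 kg, m_f = 40,480 − 31,600 = 8,880 kg; Δv = 321×9.81×ln(4.559) = 3149.0×1.5170 ≈ 4777 m/s.
Total Δv = 3069 + 4777 = 7846 m/s.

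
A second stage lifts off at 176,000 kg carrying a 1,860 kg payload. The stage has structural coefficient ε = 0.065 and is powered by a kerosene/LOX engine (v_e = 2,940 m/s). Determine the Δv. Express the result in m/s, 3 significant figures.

Stage wet mass = m₀ − payload = 176,000 − 1,860 = 174,140 kg.
Stage dry mass = ε × stage wet mass = 0.065 × 174,140 = 11,319.1 kg.
Burnout mass m_f = stage dry + payload = 11,319.1 + 1,860 = 13,179.1 kg.
From the ideal rocket equation, Δv = v_e · ln(176,000/13,179.1) = 2940.0 × ln(13.35) = 2940.0 × 2.5919 ≈ 7620 m/s.

Δv ≈ 7620 m/s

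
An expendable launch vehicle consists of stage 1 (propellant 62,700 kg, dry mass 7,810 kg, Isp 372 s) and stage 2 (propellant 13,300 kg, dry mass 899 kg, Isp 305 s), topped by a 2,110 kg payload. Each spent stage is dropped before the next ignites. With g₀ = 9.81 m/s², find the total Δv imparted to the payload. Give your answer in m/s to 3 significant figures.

Δv ≈ 9730 m/s

Ignition mass of stage 1 = 62,700+7,810 + 13,300+899 + 2,110 = 86,819 kg.
Stage 1: m₀ = 86,819 kg, m_f = 86,819 − 62,700 = 24,119 kg; Δv = 372×9.81×ln(3.6) = 3649.3×1.2808 ≈ 4674 m/s.
Stage 2: m₀ = 16,309 kg, m_f = 16,309 − 13,300 = 3,009 kg; Δv = 305×9.81×ln(5.42) = 2992.1×1.6901 ≈ 5057 m/s.
Total Δv = 4674 + 5057 = 9731 m/s.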